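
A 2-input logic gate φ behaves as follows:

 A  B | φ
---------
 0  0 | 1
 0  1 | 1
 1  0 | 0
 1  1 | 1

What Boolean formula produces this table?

φ(A, B) = A → B

This is A → B (false only at 1,0).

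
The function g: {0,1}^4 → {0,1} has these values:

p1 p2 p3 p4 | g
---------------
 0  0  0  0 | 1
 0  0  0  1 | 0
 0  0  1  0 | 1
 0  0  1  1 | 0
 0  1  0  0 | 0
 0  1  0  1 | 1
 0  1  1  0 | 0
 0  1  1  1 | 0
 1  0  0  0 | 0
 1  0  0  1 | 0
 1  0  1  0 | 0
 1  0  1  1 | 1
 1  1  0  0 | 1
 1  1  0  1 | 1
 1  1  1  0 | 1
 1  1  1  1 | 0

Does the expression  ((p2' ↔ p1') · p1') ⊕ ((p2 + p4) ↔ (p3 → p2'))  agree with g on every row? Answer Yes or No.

Evaluate ((p2' ↔ p1') · p1') ⊕ ((p2 + p4) ↔ (p3 → p2')) on each row and compare to g:
  p1=0, p2=0, p3=0, p4=0: formula gives 1, g = 1 ✓
  p1=0, p2=0, p3=0, p4=1: formula gives 0, g = 0 ✓
  p1=0, p2=0, p3=1, p4=0: formula gives 1, g = 1 ✓
  p1=0, p2=0, p3=1, p4=1: formula gives 0, g = 0 ✓
  p1=0, p2=1, p3=0, p4=0: formula gives 1, but g = 0 ✗
A single disagreement suffices: at (0,1,0,0) they differ, so the formula does not compute g.

No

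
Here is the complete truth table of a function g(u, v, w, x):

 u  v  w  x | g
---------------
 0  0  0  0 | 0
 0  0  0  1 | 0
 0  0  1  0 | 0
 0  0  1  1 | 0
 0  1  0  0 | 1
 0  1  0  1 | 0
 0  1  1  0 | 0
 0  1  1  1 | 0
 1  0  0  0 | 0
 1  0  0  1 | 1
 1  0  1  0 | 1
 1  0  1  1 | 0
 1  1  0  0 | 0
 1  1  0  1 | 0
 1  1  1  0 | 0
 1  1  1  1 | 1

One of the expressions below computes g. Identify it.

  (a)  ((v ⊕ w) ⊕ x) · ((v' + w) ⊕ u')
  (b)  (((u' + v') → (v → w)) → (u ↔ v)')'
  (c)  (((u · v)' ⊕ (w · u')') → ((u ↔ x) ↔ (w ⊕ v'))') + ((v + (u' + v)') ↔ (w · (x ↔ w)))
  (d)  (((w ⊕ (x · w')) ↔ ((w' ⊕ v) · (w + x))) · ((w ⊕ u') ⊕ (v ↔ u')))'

(b): at (0,0,0,0) it gives 1, but g = 0 — eliminated.
(c): at (0,0,0,0) it gives 1, but g = 0 — eliminated.
(d): at (0,0,1,0) it gives 1, but g = 0 — eliminated.
Only (a) survives; checking it on all 16 rows confirms it matches g.

a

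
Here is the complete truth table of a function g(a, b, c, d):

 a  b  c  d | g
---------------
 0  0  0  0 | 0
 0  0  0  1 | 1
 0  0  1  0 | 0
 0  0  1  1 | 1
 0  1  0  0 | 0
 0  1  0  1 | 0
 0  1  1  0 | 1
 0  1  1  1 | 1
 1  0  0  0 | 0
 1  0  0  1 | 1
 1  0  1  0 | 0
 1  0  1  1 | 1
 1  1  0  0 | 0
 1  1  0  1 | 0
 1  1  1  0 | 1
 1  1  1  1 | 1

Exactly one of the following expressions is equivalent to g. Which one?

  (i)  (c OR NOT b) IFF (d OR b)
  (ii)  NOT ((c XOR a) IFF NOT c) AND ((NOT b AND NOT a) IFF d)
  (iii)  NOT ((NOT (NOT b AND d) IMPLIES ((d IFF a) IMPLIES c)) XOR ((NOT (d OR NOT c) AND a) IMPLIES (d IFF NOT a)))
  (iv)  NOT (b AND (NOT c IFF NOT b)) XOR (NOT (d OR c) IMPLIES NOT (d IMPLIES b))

i

(ii) disagrees with g on (0,1,0,0) (formula → 1, table → 0); rule it out.
(iii) disagrees with g on (0,0,1,0) (formula → 1, table → 0); rule it out.
(iv) disagrees with g on (0,0,0,0) (formula → 1, table → 0); rule it out.
(i) is the remaining candidate, and it agrees with g on all 16 inputs.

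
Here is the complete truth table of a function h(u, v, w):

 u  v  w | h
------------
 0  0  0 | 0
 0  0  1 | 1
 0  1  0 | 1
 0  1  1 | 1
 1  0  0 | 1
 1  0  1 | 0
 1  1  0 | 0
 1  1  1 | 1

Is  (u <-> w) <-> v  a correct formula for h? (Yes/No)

No

Check the formula against h row by row:
  u=0, v=0, w=0: formula gives 0, h = 0 ✓
  u=0, v=0, w=1: formula gives 1, h = 1 ✓
  u=0, v=1, w=0: formula gives 1, h = 1 ✓
  u=0, v=1, w=1: formula gives 0, but h = 1 ✗
Row (0,1,1) is a counterexample, so the formula is not equivalent to h.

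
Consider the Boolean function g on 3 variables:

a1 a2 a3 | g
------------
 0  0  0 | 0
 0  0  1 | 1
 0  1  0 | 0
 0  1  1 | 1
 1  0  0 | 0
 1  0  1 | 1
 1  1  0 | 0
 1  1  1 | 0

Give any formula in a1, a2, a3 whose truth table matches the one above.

g(a1, a2, a3) = (((¬a1 ∧ ¬a2) ∧ a3) ∨ ((¬a1 ∧ a2) ∧ a3)) ∨ ((a1 ∧ ¬a2) ∧ a3)

Collect the rows where g=1 — (0,0,1), (0,1,1), (1,0,1) — and write one minterm per row: ¬a1·¬a2·a3, ¬a1·a2·a3, a1·¬a2·a3. Their union (logical OR) reproduces the table exactly.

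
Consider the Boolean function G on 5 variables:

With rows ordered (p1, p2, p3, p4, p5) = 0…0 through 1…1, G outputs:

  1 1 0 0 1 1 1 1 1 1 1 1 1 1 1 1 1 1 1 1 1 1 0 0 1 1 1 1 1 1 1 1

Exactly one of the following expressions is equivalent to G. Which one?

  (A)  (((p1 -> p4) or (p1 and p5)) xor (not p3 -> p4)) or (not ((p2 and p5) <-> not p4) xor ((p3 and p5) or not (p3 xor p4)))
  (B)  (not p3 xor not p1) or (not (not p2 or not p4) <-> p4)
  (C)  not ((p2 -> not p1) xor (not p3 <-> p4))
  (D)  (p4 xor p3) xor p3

(A) fails at (0,0,1,0,1): the formula yields 0, G is 1.
(C) fails at (0,0,0,0,0): the formula yields 0, G is 1.
(D) fails at (0,0,0,0,0): the formula yields 0, G is 1.
(B) is the remaining candidate, and it agrees with G on all 32 inputs.

B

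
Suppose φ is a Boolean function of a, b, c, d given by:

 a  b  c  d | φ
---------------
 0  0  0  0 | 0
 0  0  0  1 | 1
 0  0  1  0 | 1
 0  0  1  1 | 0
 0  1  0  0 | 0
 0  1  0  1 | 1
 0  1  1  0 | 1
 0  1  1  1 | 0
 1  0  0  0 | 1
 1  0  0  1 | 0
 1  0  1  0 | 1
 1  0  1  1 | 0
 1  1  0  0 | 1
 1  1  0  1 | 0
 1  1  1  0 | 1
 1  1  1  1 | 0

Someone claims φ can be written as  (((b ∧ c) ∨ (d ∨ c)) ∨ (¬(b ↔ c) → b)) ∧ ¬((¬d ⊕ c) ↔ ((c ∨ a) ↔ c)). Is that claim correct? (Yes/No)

Evaluate (((b ∧ c) ∨ (d ∨ c)) ∨ (¬(b ↔ c) → b)) ∧ ¬((¬d ⊕ c) ↔ ((c ∨ a) ↔ c)) on each row and compare to φ:
  a=0, b=0, c=0, d=0: formula gives 0, φ = 0 ✓
  a=0, b=0, c=0, d=1: formula gives 1, φ = 1 ✓
  a=0, b=0, c=1, d=0: formula gives 1, φ = 1 ✓
  a=0, b=0, c=1, d=1: formula gives 0, φ = 0 ✓
  …and likewise for the remaining 12 rows.
No disagreement on any input; they are logically equivalent.

Yes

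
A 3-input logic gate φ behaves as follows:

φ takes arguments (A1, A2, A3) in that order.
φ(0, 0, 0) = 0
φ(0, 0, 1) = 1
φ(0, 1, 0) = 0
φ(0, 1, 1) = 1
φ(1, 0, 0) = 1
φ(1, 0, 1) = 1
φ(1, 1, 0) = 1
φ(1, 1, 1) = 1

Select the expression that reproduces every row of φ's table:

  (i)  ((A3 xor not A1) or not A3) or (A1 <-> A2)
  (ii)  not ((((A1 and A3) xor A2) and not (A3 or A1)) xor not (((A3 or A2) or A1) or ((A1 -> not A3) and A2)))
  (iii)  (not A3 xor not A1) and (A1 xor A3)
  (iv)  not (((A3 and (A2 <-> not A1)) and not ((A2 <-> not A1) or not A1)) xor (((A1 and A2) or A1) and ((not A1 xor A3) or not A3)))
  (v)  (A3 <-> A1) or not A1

(i) disagrees with φ on (0,0,0) (formula → 1, table → 0); rule it out.
(iii) disagrees with φ on (1,0,1) (formula → 0, table → 1); rule it out.
(iv) disagrees with φ on (0,0,0) (formula → 1, table → 0); rule it out.
(v) disagrees with φ on (0,0,0) (formula → 1, table → 0); rule it out.
Only (ii) survives; checking it on all 8 rows confirms it matches φ.

ii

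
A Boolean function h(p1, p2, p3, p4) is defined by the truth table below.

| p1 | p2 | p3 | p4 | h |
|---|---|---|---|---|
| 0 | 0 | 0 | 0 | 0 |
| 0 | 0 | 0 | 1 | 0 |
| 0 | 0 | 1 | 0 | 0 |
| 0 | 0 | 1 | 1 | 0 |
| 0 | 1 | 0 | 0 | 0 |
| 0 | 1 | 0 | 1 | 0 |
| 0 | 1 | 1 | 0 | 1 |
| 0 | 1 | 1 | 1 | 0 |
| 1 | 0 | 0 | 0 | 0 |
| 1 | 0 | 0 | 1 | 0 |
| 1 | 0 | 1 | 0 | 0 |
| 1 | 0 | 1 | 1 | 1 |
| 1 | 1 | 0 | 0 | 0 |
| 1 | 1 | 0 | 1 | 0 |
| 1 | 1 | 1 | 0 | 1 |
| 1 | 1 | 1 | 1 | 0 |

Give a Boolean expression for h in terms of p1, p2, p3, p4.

h(p1, p2, p3, p4) = ((((¬p1 ∧ p2) ∧ p3) ∧ ¬p4) ∨ (((p1 ∧ ¬p2) ∧ p3) ∧ p4)) ∨ (((p1 ∧ p2) ∧ p3) ∧ ¬p4)

The 1-rows are (0,1,1,0), (1,0,1,1), (1,1,1,0). Each contributes one minterm — ¬p1·p2·p3·¬p4; p1·¬p2·p3·p4; p1·p2·p3·¬p4 — and their disjunction is a sum-of-products form of h.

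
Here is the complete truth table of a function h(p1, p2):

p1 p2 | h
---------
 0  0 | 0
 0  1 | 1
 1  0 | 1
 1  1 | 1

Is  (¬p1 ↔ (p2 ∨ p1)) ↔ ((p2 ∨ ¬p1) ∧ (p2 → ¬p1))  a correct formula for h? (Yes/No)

Yes

Evaluate (¬p1 ↔ (p2 ∨ p1)) ↔ ((p2 ∨ ¬p1) ∧ (p2 → ¬p1)) on each row and compare to h:
  p1=0, p2=0: formula gives 0, h = 0 ✓
  p1=0, p2=1: formula gives 1, h = 1 ✓
  p1=1, p2=0: formula gives 1, h = 1 ✓
  p1=1, p2=1: formula gives 1, h = 1 ✓
All 4 rows match — the expression computes h exactly.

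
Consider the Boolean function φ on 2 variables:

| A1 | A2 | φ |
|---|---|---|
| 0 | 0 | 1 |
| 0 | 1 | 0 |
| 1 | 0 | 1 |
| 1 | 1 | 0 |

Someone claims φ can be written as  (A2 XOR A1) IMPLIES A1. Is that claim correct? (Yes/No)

No

Check the formula against φ row by row:
  A1=0, A2=0: formula gives 1, φ = 1 ✓
  A1=0, A2=1: formula gives 0, φ = 0 ✓
  A1=1, A2=0: formula gives 1, φ = 1 ✓
  A1=1, A2=1: formula gives 1, but φ = 0 ✗
Since they disagree at (1,1), the expression is not a correct formula for φ.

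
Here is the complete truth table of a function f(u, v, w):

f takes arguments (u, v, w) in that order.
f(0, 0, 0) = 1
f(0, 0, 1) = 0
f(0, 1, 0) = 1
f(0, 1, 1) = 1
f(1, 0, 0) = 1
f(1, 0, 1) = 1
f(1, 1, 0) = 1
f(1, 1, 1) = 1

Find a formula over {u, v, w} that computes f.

f(u, v, w) = ~((~u & ~v) & w)

f is 0 on exactly one input, (0,0,1), whose minterm is ¬u·¬v·w. So f is the negation of that single conjunction.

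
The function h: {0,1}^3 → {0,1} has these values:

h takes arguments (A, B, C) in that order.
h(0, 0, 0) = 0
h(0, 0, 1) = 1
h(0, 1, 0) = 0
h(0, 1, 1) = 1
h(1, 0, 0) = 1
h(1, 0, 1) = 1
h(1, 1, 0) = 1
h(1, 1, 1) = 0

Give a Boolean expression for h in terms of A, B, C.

h(A, B, C) = ¬((((¬A ∧ ¬B) ∧ ¬C) ∨ ((¬A ∧ B) ∧ ¬C)) ∨ ((A ∧ B) ∧ C))

h is 0 on only 3 rows — (0,0,0), (0,1,0), (1,1,1). Writing each as a minterm (¬A·¬B·¬C, ¬A·B·¬C, A·B·C) and OR-ing them characterizes exactly where h=0, so h is the negation of that disjunction.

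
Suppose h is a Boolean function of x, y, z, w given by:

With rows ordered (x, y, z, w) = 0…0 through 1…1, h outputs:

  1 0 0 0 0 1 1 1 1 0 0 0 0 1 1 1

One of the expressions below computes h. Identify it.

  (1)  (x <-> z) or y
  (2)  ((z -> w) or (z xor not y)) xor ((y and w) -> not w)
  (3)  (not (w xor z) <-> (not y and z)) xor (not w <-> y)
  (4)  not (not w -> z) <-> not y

4

(1) disagrees with h on (0,0,0,1) (formula → 1, table → 0); rule it out.
(2) disagrees with h on (0,0,0,0) (formula → 0, table → 1); rule it out.
(3) disagrees with h on (0,0,0,0) (formula → 0, table → 1); rule it out.
(4) is the remaining candidate, and it agrees with h on all 16 inputs.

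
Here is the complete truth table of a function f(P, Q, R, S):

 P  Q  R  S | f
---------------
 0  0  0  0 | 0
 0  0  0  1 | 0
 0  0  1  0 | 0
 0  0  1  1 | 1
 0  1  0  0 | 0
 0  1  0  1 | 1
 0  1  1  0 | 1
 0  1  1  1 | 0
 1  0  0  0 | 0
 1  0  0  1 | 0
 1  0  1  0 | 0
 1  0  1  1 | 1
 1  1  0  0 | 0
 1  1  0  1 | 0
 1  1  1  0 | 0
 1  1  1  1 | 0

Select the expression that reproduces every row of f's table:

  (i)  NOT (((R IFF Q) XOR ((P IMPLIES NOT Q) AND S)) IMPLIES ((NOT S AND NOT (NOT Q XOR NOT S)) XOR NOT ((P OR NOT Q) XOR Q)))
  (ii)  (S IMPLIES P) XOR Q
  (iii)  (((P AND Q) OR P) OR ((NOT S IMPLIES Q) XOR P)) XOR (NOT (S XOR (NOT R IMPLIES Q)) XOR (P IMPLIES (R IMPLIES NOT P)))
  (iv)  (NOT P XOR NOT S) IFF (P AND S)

(ii): at (0,0,0,0) it gives 1, but f = 0 — eliminated.
(iii): at (0,0,1,0) it gives 1, but f = 0 — eliminated.
(iv): at (0,0,0,0) it gives 1, but f = 0 — eliminated.
(i) is the remaining candidate, and it agrees with f on all 16 inputs.

i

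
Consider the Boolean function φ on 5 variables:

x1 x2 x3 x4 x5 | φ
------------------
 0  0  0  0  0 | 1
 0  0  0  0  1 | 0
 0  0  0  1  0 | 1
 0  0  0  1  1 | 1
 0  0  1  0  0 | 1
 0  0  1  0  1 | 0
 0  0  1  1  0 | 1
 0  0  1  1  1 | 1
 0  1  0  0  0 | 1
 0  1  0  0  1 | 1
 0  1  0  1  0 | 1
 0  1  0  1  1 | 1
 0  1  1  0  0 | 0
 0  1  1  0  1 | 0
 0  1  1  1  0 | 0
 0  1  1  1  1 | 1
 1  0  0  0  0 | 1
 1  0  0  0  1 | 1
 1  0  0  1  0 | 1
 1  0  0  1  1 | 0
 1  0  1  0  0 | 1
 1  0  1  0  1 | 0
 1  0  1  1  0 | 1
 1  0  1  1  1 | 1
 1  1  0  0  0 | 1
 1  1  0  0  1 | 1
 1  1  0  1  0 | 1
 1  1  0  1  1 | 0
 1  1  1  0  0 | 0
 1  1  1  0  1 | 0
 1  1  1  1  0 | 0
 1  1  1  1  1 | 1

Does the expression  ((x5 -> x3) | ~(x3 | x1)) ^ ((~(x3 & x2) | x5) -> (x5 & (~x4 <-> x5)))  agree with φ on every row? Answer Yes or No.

No

Check the formula against φ row by row:
  x1=0, x2=0, x3=0, x4=0, x5=0: formula gives 1, φ = 1 ✓
  x1=0, x2=0, x3=0, x4=0, x5=1: formula gives 0, φ = 0 ✓
  x1=0, x2=0, x3=0, x4=1, x5=0: formula gives 1, φ = 1 ✓
  x1=0, x2=0, x3=0, x4=1, x5=1: formula gives 1, φ = 1 ✓
  …
  x1=0, x2=1, x3=0, x4=0, x5=1: formula gives 0, but φ = 1 ✗
Since they disagree at (0,1,0,0,1), the expression is not a correct formula for φ.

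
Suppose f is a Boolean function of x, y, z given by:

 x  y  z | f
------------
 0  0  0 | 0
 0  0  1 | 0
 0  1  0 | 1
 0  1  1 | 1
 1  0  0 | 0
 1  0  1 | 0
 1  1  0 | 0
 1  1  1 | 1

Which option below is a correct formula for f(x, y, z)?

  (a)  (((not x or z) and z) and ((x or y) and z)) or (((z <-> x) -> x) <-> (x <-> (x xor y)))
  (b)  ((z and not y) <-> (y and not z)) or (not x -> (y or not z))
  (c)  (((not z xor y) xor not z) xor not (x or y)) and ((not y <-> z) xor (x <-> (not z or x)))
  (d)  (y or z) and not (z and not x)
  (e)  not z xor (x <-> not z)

(a) disagrees with f on (0,0,1) (formula → 1, table → 0); rule it out.
(b) disagrees with f on (0,0,0) (formula → 1, table → 0); rule it out.
(d) disagrees with f on (0,1,1) (formula → 0, table → 1); rule it out.
(e) disagrees with f on (0,0,0) (formula → 1, table → 0); rule it out.
That leaves (c). Evaluating it on every row reproduces the table of f exactly.

c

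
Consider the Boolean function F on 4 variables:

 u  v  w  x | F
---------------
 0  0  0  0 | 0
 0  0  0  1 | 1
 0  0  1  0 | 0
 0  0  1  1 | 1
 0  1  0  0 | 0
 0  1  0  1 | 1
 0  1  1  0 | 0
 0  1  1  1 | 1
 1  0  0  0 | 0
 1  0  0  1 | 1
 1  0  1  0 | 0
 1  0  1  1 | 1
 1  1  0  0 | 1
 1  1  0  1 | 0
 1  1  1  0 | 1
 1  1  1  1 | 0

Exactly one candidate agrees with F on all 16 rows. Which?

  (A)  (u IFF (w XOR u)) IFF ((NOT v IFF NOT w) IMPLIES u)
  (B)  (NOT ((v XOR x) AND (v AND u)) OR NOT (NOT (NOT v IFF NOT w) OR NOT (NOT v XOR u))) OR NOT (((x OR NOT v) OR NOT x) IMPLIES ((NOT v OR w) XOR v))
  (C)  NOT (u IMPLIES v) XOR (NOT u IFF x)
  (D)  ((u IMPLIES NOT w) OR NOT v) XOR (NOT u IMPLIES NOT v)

(A): at (0,0,0,1) it gives 0, but F = 1 — eliminated.
(B): at (0,0,0,0) it gives 1, but F = 0 — eliminated.
(D): at (0,0,0,1) it gives 0, but F = 1 — eliminated.
Only (C) survives; checking it on all 16 rows confirms it matches F.

C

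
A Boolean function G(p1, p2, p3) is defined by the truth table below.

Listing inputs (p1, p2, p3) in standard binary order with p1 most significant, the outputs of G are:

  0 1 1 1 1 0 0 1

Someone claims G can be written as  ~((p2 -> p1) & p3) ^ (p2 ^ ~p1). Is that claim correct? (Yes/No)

Test each input against both G and the formula:
  p1=0, p2=0, p3=0: formula gives 0, G = 0 ✓
  p1=0, p2=0, p3=1: formula gives 1, G = 1 ✓
  p1=0, p2=1, p3=0: formula gives 1, G = 1 ✓
  p1=0, p2=1, p3=1: formula gives 1, G = 1 ✓
  p1=1, p2=0, p3=0: formula gives 1, G = 1 ✓
  …and likewise for the remaining 3 rows.
All 8 rows match — the expression computes G exactly.

Yes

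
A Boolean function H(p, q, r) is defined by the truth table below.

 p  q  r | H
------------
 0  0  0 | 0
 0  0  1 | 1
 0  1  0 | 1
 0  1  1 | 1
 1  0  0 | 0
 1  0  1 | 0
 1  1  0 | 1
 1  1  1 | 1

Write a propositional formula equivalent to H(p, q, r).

There are just 3 zero rows: (0,0,0), (1,0,0), (1,0,1). Their minterms are ¬p·¬q·¬r, p·¬q·¬r, p·¬q·r; the OR of those covers precisely the 0-outputs, and negating it yields H.

H(p, q, r) = ~((((~p & ~q) & ~r) | ((p & ~q) & ~r)) | ((p & ~q) & r))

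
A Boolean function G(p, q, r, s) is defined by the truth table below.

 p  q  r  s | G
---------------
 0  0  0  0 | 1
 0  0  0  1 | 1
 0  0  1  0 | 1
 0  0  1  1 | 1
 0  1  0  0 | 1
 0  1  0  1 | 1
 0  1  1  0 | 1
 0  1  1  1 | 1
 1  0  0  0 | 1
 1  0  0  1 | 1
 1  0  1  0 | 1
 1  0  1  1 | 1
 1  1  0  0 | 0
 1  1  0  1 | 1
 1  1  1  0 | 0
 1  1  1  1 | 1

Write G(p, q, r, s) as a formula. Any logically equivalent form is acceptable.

G(p, q, r, s) = not ((((p and q) and not r) and not s) or (((p and q) and r) and not s))

There are just 2 zero rows: (1,1,0,0), (1,1,1,0). Their minterms are p·q·¬r·¬s, p·q·r·¬s; the OR of those covers precisely the 0-outputs, and negating it yields G.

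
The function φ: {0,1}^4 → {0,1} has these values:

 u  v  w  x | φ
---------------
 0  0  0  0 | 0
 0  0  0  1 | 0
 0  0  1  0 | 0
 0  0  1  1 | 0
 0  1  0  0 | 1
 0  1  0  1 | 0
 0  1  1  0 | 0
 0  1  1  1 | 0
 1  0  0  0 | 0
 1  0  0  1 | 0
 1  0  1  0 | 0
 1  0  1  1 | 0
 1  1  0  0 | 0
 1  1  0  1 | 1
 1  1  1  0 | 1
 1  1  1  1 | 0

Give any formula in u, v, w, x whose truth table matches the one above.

The 1-rows are (0,1,0,0), (1,1,0,1), (1,1,1,0). Each contributes one minterm — ¬u·v·¬w·¬x; u·v·¬w·x; u·v·w·¬x — and their disjunction is a sum-of-products form of φ.

φ(u, v, w, x) = ((((NOT u AND v) AND NOT w) AND NOT x) OR (((u AND v) AND NOT w) AND x)) OR (((u AND v) AND w) AND NOT x)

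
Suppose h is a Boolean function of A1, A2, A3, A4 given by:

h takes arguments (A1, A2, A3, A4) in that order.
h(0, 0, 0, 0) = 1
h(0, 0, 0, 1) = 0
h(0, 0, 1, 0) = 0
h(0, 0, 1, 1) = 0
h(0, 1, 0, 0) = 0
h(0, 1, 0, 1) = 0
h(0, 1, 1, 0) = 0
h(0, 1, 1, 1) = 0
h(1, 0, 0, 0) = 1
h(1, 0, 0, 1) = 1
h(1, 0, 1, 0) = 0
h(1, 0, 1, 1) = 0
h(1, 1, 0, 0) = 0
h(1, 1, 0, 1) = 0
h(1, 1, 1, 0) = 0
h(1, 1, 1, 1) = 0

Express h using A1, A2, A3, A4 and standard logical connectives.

h(A1, A2, A3, A4) = ((((~A1 & ~A2) & ~A3) & ~A4) | (((A1 & ~A2) & ~A3) & ~A4)) | (((A1 & ~A2) & ~A3) & A4)

The 1-rows are (0,0,0,0), (1,0,0,0), (1,0,0,1). Each contributes one minterm — ¬A1·¬A2·¬A3·¬A4; A1·¬A2·¬A3·¬A4; A1·¬A2·¬A3·A4 — and their disjunction is a sum-of-products form of h.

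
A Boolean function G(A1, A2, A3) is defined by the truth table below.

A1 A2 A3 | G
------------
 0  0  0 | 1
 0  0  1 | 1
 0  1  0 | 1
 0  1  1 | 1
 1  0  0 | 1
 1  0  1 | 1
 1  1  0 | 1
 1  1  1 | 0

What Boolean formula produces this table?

The output is 0 only when every input is 1 — NAND of all inputs.

G(A1, A2, A3) = ~((A1 & A2) & A3)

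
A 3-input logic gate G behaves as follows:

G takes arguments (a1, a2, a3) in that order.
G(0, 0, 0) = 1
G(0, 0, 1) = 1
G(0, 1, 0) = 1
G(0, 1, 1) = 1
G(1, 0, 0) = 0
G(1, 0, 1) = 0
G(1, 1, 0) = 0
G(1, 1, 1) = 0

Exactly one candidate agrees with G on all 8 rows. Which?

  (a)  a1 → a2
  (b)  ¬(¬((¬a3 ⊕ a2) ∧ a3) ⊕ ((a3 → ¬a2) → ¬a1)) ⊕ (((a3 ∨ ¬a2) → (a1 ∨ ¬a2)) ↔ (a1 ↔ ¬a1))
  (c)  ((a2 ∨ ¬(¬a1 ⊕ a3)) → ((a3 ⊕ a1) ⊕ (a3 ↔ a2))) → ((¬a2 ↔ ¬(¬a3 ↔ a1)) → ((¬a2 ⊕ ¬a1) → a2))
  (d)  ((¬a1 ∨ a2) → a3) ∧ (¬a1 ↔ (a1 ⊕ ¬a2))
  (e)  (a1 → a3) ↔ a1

(a) fails at (1,1,0): the formula yields 1, G is 0.
(c) fails at (1,0,0): the formula yields 1, G is 0.
(d) fails at (0,0,0): the formula yields 0, G is 1.
(e) fails at (0,0,0): the formula yields 0, G is 1.
(b) is the remaining candidate, and it agrees with G on all 8 inputs.

b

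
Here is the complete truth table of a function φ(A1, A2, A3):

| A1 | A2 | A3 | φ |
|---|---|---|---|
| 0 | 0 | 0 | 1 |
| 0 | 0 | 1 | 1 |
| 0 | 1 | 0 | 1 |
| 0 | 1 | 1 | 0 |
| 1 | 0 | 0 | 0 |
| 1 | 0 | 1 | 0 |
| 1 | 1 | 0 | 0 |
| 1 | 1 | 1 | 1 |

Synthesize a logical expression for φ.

φ(A1, A2, A3) = ((((¬A1 ∧ ¬A2) ∧ ¬A3) ∨ ((¬A1 ∧ ¬A2) ∧ A3)) ∨ ((¬A1 ∧ A2) ∧ ¬A3)) ∨ ((A1 ∧ A2) ∧ A3)

φ=1 on 4 inputs: (0,0,0), (0,0,1), (0,1,0), (1,1,1). Reading each as a conjunction of literals (¬A1·¬A2·¬A3, ¬A1·¬A2·A3, ¬A1·A2·¬A3, A1·A2·A3) and taking the OR gives the canonical DNF.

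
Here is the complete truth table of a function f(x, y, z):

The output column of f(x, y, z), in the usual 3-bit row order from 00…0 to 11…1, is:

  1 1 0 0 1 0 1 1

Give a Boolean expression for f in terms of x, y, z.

f(x, y, z) = ¬((((¬x ∧ y) ∧ ¬z) ∨ ((¬x ∧ y) ∧ z)) ∨ ((x ∧ ¬y) ∧ z))

There are just 3 zero rows: (0,1,0), (0,1,1), (1,0,1). Their minterms are ¬x·y·¬z, ¬x·y·z, x·¬y·z; the OR of those covers precisely the 0-outputs, and negating it yields f.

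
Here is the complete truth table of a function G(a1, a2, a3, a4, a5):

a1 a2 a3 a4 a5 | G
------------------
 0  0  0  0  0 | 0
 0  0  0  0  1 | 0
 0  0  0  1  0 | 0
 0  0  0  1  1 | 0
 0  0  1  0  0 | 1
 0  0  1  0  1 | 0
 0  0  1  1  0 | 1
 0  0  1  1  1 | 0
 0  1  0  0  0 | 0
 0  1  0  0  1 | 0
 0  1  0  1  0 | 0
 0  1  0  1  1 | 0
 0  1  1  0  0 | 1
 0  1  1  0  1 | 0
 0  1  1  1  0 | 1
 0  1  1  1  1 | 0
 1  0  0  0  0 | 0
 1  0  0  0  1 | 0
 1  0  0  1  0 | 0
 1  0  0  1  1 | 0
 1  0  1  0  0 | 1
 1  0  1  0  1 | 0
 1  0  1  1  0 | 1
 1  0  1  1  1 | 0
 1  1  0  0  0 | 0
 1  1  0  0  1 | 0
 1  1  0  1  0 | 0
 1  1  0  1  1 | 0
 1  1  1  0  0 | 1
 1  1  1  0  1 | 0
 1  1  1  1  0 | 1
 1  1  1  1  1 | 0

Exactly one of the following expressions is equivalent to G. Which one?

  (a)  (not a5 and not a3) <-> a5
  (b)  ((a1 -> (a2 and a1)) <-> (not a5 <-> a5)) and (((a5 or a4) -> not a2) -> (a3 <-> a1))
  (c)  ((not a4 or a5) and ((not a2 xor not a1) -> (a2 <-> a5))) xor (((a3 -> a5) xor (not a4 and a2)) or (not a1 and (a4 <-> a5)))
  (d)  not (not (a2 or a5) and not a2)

(b) fails at (0,0,1,0,0): the formula yields 0, G is 1.
(c) fails at (0,0,0,1,0): the formula yields 1, G is 0.
(d) fails at (0,0,0,0,1): the formula yields 1, G is 0.
(a) is the remaining candidate, and it agrees with G on all 32 inputs.

a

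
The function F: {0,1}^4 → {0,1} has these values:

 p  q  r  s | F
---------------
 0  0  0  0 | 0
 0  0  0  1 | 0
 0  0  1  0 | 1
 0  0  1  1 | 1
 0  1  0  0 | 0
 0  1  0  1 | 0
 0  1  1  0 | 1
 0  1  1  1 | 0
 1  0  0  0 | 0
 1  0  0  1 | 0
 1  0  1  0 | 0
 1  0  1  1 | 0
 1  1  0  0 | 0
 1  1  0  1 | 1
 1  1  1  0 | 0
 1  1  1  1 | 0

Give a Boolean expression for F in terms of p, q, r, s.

The 1-rows are (0,0,1,0), (0,0,1,1), (0,1,1,0), (1,1,0,1). Each contributes one minterm — ¬p·¬q·r·¬s; ¬p·¬q·r·s; ¬p·q·r·¬s; p·q·¬r·s — and their disjunction is a sum-of-products form of F.

F(p, q, r, s) = (((((not p and not q) and r) and not s) or (((not p and not q) and r) and s)) or (((not p and q) and r) and not s)) or (((p and q) and not r) and s)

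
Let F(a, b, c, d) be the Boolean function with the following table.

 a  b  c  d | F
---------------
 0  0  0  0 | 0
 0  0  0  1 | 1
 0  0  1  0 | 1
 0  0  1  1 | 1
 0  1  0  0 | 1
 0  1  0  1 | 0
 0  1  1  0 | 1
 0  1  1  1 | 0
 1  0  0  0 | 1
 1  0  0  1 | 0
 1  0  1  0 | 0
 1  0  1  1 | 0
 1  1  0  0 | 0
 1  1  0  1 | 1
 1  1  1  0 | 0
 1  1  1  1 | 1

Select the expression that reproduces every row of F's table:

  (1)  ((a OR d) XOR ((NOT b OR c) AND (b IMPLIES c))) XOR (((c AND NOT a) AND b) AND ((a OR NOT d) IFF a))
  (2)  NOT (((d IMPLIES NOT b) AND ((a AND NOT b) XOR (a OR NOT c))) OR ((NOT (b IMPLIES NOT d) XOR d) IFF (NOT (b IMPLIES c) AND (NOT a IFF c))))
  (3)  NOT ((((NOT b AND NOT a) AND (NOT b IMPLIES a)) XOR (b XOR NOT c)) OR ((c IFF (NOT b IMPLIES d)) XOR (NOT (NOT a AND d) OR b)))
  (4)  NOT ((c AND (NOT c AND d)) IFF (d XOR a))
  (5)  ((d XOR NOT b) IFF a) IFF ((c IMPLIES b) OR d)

5

(1) fails at (0,0,0,0): the formula yields 1, F is 0.
(2) fails at (0,0,0,1): the formula yields 0, F is 1.
(3) fails at (0,0,0,1): the formula yields 0, F is 1.
(4) fails at (0,0,1,0): the formula yields 0, F is 1.
(5) is the remaining candidate, and it agrees with F on all 16 inputs.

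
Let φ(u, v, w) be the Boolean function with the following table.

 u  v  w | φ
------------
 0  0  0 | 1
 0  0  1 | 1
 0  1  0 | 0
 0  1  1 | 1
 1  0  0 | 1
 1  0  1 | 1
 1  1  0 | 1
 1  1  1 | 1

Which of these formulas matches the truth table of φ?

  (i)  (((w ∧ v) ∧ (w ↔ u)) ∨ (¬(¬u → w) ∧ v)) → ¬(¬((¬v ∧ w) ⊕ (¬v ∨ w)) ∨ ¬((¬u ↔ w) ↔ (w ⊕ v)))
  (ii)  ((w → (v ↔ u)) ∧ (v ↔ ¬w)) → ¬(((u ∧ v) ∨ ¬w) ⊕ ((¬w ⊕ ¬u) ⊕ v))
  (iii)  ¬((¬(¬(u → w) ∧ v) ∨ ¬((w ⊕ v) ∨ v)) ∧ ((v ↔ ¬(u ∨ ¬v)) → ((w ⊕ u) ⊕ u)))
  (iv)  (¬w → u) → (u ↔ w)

i

(ii) disagrees with φ on (0,0,1) (formula → 0, table → 1); rule it out.
(iii) disagrees with φ on (0,0,1) (formula → 0, table → 1); rule it out.
(iv) disagrees with φ on (0,0,1) (formula → 0, table → 1); rule it out.
(i) is the remaining candidate, and it agrees with φ on all 8 inputs.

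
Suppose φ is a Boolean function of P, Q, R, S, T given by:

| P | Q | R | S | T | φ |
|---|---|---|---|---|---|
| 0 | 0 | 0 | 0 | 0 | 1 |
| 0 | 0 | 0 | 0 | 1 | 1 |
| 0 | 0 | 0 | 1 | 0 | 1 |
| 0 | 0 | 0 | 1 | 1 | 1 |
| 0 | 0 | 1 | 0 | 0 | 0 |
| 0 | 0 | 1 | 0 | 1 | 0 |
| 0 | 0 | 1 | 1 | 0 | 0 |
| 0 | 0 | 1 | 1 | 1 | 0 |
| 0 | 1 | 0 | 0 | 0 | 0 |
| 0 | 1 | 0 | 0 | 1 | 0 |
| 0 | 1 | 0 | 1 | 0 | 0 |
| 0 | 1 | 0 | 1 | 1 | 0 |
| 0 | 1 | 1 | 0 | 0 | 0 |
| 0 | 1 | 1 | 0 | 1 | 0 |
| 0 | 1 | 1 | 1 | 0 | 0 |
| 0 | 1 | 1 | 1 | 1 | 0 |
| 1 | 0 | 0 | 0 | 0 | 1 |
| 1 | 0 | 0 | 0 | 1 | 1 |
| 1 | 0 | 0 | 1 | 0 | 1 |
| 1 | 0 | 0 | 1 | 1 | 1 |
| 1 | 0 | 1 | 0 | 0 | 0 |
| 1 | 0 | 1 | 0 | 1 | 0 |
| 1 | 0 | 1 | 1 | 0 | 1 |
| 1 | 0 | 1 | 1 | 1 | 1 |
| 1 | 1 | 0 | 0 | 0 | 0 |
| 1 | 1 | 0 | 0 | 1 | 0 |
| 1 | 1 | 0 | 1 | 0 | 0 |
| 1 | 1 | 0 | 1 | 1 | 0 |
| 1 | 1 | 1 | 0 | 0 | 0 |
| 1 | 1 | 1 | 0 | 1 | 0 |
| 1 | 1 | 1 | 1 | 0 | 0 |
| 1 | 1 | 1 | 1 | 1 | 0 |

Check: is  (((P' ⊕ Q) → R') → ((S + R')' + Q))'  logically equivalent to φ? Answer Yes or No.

Evaluate (((P' ⊕ Q) → R') → ((S + R')' + Q))' on each row and compare to φ:
  P=0, Q=0, R=0, S=0, T=0: formula gives 1, φ = 1 ✓
  P=0, Q=0, R=0, S=0, T=1: formula gives 1, φ = 1 ✓
  P=0, Q=0, R=0, S=1, T=0: formula gives 1, φ = 1 ✓
  P=0, Q=0, R=0, S=1, T=1: formula gives 1, φ = 1 ✓
  … (the remaining 28 rows also agree.)
Every row agrees, so the formula is equivalent.

Yes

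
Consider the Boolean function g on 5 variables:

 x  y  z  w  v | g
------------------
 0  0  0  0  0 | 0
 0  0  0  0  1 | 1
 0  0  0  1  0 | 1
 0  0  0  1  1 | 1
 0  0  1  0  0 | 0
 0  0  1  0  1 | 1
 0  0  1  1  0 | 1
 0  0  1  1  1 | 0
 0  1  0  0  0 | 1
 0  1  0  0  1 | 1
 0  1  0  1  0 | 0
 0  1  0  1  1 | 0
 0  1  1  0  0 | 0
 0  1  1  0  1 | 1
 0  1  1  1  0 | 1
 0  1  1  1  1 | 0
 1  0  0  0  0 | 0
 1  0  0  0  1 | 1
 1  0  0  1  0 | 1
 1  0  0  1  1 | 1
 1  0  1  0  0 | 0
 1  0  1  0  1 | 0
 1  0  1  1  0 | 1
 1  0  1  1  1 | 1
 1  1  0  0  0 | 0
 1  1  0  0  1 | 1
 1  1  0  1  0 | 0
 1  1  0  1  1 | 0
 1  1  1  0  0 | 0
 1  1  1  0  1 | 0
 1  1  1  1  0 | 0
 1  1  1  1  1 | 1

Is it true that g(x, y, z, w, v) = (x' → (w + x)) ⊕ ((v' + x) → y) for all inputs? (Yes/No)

Check the formula against g row by row:
  x=0, y=0, z=0, w=0, v=0: formula gives 0, g = 0 ✓
  x=0, y=0, z=0, w=0, v=1: formula gives 1, g = 1 ✓
  x=0, y=0, z=0, w=1, v=0: formula gives 1, g = 1 ✓
  x=0, y=0, z=0, w=1, v=1: formula gives 0, but g = 1 ✗
Row (0,0,0,1,1) is a counterexample, so the formula is not equivalent to g.

No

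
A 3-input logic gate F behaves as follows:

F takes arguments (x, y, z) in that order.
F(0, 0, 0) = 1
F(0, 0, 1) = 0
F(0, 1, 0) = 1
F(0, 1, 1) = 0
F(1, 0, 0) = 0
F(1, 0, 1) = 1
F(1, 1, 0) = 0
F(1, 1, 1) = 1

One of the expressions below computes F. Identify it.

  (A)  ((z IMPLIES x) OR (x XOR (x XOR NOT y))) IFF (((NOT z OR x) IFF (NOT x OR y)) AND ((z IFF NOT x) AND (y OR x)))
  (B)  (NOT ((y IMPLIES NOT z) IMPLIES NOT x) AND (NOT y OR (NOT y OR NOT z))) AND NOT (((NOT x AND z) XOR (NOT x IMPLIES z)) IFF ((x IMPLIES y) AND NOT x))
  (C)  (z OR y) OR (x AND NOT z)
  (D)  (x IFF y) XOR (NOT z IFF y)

D

(A) fails at (0,0,0): the formula yields 0, F is 1.
(B) fails at (0,0,0): the formula yields 0, F is 1.
(C) fails at (0,0,0): the formula yields 0, F is 1.
That leaves (D). Evaluating it on every row reproduces the table of F exactly.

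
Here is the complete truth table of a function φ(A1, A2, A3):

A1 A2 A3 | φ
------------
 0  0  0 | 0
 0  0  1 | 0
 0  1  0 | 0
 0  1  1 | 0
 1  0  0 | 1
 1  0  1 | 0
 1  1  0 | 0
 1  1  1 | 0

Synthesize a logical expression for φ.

φ is 1 on exactly one input, (1,0,0), whose minterm is A1·¬A2·¬A3. So φ is just that conjunction.

φ(A1, A2, A3) = (A1 AND NOT A2) AND NOT A3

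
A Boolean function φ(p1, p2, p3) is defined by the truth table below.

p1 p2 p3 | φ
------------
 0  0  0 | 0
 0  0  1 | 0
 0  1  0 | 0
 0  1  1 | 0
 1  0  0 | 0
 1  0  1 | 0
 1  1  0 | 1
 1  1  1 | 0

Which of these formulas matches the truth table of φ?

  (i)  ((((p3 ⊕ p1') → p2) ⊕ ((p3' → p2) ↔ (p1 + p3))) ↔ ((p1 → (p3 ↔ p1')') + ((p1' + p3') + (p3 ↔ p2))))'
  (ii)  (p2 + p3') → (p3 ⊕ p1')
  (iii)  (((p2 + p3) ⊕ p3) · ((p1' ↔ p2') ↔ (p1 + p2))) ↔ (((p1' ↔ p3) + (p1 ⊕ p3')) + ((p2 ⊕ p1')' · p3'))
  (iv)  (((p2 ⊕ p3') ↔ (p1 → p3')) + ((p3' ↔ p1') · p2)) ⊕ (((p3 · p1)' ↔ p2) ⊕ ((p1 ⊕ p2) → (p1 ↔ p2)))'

iii

(i) disagrees with φ on (0,0,1) (formula → 1, table → 0); rule it out.
(ii) disagrees with φ on (0,0,0) (formula → 1, table → 0); rule it out.
(iv) disagrees with φ on (0,0,0) (formula → 1, table → 0); rule it out.
(iii) is the remaining candidate, and it agrees with φ on all 8 inputs.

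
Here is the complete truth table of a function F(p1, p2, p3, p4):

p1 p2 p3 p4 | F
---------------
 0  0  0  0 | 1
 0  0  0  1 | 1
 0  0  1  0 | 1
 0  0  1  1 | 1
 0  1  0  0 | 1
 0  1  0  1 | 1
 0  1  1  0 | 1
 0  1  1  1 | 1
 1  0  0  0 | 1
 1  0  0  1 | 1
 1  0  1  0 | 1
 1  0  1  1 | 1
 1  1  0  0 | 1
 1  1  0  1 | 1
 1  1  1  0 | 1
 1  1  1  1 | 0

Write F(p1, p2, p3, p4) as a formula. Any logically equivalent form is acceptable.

F(p1, p2, p3, p4) = not (((p1 and p2) and p3) and p4)

The output is 0 only when every input is 1 — NAND of all inputs.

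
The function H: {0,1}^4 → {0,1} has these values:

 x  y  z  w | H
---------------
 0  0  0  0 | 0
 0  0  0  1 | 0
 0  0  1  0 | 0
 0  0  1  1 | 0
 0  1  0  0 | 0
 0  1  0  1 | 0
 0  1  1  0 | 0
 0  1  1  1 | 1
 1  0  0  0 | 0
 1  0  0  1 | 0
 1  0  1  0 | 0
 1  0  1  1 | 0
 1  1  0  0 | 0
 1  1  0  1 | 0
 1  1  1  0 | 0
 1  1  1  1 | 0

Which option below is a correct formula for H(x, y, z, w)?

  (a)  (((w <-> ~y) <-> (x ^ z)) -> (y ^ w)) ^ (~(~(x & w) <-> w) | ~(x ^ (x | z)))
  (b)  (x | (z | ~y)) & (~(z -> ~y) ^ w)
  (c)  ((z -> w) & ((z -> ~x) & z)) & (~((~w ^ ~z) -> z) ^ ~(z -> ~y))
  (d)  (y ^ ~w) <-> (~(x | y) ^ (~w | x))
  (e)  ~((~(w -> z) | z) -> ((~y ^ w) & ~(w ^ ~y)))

(a) fails at (0,0,0,0): the formula yields 1, H is 0.
(b) fails at (0,0,0,1): the formula yields 1, H is 0.
(d) fails at (0,1,1,1): the formula yields 0, H is 1.
(e) fails at (0,0,0,1): the formula yields 1, H is 0.
That leaves (c). Evaluating it on every row reproduces the table of H exactly.

c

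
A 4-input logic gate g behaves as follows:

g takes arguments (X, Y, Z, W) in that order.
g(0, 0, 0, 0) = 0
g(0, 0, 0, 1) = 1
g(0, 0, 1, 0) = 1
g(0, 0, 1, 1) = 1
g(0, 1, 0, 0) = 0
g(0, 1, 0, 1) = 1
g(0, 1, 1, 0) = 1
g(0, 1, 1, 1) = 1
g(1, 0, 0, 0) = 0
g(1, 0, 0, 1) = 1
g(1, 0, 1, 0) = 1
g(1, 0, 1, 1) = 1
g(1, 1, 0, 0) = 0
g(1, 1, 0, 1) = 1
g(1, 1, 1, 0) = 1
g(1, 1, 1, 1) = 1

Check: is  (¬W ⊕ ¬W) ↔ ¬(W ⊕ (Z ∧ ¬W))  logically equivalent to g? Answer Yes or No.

Yes

Test each input against both g and the formula:
  X=0, Y=0, Z=0, W=0: formula gives 0, g = 0 ✓
  X=0, Y=0, Z=0, W=1: formula gives 1, g = 1 ✓
  X=0, Y=0, Z=1, W=0: formula gives 1, g = 1 ✓
  X=0, Y=0, Z=1, W=1: formula gives 1, g = 1 ✓
  … (the remaining 12 rows also agree.)
No disagreement on any input; they are logically equivalent.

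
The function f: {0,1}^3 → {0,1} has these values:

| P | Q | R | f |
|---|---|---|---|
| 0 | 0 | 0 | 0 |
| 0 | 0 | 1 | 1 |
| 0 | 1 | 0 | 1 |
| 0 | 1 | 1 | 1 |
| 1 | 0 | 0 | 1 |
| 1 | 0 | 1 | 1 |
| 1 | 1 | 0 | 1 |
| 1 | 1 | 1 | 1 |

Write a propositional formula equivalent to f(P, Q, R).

The output is 1 whenever at least one input is 1 — the OR of all inputs.

f(P, Q, R) = (P or Q) or R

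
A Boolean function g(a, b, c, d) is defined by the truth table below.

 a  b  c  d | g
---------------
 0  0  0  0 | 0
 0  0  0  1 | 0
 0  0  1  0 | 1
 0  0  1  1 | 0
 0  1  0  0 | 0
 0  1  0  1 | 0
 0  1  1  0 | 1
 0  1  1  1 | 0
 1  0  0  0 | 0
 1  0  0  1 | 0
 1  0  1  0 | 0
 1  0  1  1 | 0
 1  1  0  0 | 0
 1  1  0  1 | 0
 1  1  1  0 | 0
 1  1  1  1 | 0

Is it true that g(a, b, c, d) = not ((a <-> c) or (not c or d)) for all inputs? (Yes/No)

Test each input against both g and the formula:
  a=0, b=0, c=0, d=0: formula gives 0, g = 0 ✓
  a=0, b=0, c=0, d=1: formula gives 0, g = 0 ✓
  a=0, b=0, c=1, d=0: formula gives 1, g = 1 ✓
  a=0, b=0, c=1, d=1: formula gives 0, g = 0 ✓
  …and likewise for the remaining 12 rows.
All 16 rows match — the expression computes g exactly.

Yes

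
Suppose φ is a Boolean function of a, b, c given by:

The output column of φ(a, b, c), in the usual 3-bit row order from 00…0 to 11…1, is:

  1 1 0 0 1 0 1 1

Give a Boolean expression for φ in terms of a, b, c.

There are just 3 zero rows: (0,1,0), (0,1,1), (1,0,1). Their minterms are ¬a·b·¬c, ¬a·b·c, a·¬b·c; the OR of those covers precisely the 0-outputs, and negating it yields φ.

φ(a, b, c) = ¬((((¬a ∧ b) ∧ ¬c) ∨ ((¬a ∧ b) ∧ c)) ∨ ((a ∧ ¬b) ∧ c))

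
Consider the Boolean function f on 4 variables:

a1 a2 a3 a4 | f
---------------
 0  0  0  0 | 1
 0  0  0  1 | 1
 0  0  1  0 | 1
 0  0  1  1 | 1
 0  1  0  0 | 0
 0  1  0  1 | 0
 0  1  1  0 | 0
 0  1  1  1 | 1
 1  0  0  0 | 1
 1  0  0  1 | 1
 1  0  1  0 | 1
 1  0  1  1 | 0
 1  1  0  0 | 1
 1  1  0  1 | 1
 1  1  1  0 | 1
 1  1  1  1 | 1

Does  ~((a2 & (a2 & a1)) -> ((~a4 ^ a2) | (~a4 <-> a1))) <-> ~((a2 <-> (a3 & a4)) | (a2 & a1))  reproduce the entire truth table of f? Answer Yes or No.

Evaluate ~((a2 & (a2 & a1)) -> ((~a4 ^ a2) | (~a4 <-> a1))) <-> ~((a2 <-> (a3 & a4)) | (a2 & a1)) on each row and compare to f:
  a1=0, a2=0, a3=0, a4=0: formula gives 1, f = 1 ✓
  a1=0, a2=0, a3=0, a4=1: formula gives 1, f = 1 ✓
  a1=0, a2=0, a3=1, a4=0: formula gives 1, f = 1 ✓
  a1=0, a2=0, a3=1, a4=1: formula gives 0, but f = 1 ✗
Row (0,0,1,1) is a counterexample, so the formula is not equivalent to f.

No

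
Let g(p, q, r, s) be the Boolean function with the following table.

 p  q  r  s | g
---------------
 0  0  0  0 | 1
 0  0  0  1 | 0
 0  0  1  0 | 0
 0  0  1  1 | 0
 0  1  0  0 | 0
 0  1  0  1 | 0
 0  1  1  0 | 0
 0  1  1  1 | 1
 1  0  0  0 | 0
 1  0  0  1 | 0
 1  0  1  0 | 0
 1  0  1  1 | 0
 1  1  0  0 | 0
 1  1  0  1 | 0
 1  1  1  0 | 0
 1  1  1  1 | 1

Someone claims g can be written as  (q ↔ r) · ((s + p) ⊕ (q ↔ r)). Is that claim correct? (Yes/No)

Check the formula against g row by row:
  p=0, q=0, r=0, s=0: formula gives 1, g = 1 ✓
  p=0, q=0, r=0, s=1: formula gives 0, g = 0 ✓
  p=0, q=0, r=1, s=0: formula gives 0, g = 0 ✓
  p=0, q=0, r=1, s=1: formula gives 0, g = 0 ✓
  …
  p=0, q=1, r=1, s=0: formula gives 1, but g = 0 ✗
Since they disagree at (0,1,1,0), the expression is not a correct formula for g.

No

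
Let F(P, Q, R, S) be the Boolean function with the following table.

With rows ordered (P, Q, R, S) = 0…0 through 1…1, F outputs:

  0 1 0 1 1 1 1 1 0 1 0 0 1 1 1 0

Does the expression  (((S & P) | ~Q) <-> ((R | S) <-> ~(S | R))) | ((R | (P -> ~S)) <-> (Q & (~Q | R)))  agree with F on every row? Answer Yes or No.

Evaluate (((S & P) | ~Q) <-> ((R | S) <-> ~(S | R))) | ((R | (P -> ~S)) <-> (Q & (~Q | R))) on each row and compare to F:
  P=0, Q=0, R=0, S=0: formula gives 0, F = 0 ✓
  P=0, Q=0, R=0, S=1: formula gives 0, but F = 1 ✗
Since they disagree at (0,0,0,1), the expression is not a correct formula for F.

No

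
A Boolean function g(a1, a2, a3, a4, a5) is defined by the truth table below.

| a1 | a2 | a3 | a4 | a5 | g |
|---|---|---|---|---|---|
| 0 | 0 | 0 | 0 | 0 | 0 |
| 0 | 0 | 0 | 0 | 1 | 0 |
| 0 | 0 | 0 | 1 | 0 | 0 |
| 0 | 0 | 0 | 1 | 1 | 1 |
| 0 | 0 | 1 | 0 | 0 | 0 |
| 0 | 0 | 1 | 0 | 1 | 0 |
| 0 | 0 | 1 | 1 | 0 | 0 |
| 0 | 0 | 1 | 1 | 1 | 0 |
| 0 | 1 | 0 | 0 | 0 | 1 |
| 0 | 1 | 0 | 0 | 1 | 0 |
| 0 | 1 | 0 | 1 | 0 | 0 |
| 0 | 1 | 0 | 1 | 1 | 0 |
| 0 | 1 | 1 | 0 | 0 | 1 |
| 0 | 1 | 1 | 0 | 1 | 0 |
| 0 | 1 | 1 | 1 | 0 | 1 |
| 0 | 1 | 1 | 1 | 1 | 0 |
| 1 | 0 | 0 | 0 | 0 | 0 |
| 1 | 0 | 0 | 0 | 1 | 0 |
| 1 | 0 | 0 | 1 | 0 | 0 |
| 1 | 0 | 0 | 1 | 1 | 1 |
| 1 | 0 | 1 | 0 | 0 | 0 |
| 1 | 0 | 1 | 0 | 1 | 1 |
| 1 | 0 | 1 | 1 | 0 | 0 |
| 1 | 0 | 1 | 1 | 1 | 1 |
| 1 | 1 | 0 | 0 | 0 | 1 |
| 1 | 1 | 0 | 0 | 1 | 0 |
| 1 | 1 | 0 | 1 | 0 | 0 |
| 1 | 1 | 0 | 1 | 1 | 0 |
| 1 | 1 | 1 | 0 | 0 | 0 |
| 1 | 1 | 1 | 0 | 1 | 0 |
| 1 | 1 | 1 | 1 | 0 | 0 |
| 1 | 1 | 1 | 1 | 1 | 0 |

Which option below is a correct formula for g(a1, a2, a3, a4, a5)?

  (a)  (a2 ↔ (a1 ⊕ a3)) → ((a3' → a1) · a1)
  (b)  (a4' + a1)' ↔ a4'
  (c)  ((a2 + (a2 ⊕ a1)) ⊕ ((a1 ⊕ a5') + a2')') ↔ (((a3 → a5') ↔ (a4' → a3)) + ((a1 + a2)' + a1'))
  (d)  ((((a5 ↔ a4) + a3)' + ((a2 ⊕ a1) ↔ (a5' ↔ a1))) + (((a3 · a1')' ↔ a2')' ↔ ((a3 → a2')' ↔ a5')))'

d

(a): at (0,0,0,1,1) it gives 0, but g = 1 — eliminated.
(b): at (0,0,0,1,1) it gives 0, but g = 1 — eliminated.
(c): at (0,0,0,1,1) it gives 0, but g = 1 — eliminated.
Only (d) survives; checking it on all 32 rows confirms it matches g.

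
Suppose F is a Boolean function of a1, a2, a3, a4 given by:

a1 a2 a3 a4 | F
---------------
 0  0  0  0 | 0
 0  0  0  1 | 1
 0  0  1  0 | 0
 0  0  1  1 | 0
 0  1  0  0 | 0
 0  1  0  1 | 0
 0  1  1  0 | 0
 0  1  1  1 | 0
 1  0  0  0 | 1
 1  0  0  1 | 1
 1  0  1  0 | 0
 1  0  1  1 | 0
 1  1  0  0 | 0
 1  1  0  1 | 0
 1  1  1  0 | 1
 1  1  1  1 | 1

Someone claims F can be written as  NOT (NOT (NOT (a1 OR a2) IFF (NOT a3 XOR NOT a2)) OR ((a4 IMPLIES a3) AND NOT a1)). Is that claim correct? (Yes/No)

No

Evaluate NOT (NOT (NOT (a1 OR a2) IFF (NOT a3 XOR NOT a2)) OR ((a4 IMPLIES a3) AND NOT a1)) on each row and compare to F:
  a1=0, a2=0, a3=0, a4=0: formula gives 0, F = 0 ✓
  a1=0, a2=0, a3=0, a4=1: formula gives 0, but F = 1 ✗
A single disagreement suffices: at (0,0,0,1) they differ, so the formula does not compute F.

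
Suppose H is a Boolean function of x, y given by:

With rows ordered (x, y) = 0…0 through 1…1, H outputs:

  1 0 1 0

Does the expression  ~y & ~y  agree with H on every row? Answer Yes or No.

Evaluate ~y & ~y on each row and compare to H:
  x=0, y=0: formula gives 1, H = 1 ✓
  x=0, y=1: formula gives 0, H = 0 ✓
  x=1, y=0: formula gives 1, H = 1 ✓
  x=1, y=1: formula gives 0, H = 0 ✓
Every row agrees, so the formula is equivalent.

Yes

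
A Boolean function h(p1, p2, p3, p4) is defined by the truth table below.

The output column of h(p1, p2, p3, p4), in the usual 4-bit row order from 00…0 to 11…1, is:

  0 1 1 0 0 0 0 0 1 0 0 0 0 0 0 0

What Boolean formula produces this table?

h=1 on 3 inputs: (0,0,0,1), (0,0,1,0), (1,0,0,0). Reading each as a conjunction of literals (¬p1·¬p2·¬p3·p4, ¬p1·¬p2·p3·¬p4, p1·¬p2·¬p3·¬p4) and taking the OR gives the canonical DNF.

h(p1, p2, p3, p4) = ((((¬p1 ∧ ¬p2) ∧ ¬p3) ∧ p4) ∨ (((¬p1 ∧ ¬p2) ∧ p3) ∧ ¬p4)) ∨ (((p1 ∧ ¬p2) ∧ ¬p3) ∧ ¬p4)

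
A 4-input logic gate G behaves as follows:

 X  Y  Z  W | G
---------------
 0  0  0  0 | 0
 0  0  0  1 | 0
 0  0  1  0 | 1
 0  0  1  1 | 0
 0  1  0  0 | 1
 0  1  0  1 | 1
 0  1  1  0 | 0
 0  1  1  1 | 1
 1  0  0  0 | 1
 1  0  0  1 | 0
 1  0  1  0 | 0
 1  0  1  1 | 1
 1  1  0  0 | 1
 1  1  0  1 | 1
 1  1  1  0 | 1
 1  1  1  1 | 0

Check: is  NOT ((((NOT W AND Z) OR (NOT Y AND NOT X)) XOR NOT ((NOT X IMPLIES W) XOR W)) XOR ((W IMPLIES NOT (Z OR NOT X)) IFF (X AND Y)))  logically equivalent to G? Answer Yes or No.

No

Evaluate NOT ((((NOT W AND Z) OR (NOT Y AND NOT X)) XOR NOT ((NOT X IMPLIES W) XOR W)) XOR ((W IMPLIES NOT (Z OR NOT X)) IFF (X AND Y))) on each row and compare to G:
  X=0, Y=0, Z=0, W=0: formula gives 1, but G = 0 ✗
Since they disagree at (0,0,0,0), the expression is not a correct formula for G.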